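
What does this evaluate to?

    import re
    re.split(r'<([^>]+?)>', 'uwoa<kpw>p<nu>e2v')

Matches to split on: at [4:9] → '<kpw>'; at [10:14] → '<nu>'.
With a capturing group present, the delimiter's captured portion is kept in the result list.

['uwoa', 'kpw', 'p', 'nu', 'e2v']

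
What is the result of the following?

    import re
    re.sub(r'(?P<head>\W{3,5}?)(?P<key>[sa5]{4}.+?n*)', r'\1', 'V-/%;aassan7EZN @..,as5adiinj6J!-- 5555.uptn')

This matches 3 to 5 of a non-word character (lazy) (captured as 'head'); then exactly 4 of one of [sa5], then one or more of any character (lazy), then zero or more of the literal 'n' (captured as 'key').
With the lazy modifier that quantifier settles for the fewest repetitions that let the rest of the pattern succeed (the atoms after it are unaffected and can still be greedy).
Matches: at [1:11] → '-/%;aassan'; at [15:25] → ' @..,as5ad'; at [31:40] → '!-- 5555.'.
Each match is replaced using the text its own group 1 captured.

'V-/%;7EZN @..,iinj6J!-- uptn'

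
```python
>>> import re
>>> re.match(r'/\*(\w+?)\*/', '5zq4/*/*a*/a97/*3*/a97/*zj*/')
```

None

`re.match` won't scan ahead — the pattern has to work from the very first character.
Here position 0 doesn't satisfy it, so the call returns None.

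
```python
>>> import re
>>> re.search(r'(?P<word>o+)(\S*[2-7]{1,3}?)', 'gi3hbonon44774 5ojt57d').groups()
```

('o', 'non44774')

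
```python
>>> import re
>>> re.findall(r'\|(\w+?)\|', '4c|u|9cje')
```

Matches: at [2:5] match '|u|', group 1 = 'u'.
Because there's exactly one group, `findall` drops the full match and keeps group 1 from the one hit.

['u']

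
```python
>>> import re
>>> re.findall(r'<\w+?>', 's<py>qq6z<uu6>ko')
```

Scanning left to right: at [1:5] → '<py>'; at [9:14] → '<uu6>'.
With no groups in the pattern, `findall` gives back each whole match — 2 here.

['<py>', '<uu6>']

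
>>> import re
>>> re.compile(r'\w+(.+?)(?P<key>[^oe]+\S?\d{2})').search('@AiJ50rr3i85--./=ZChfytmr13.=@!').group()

The pattern matches one or more of a word character; then one or more of any character (lazy) (captured); then one or more of any character except [oe], then optionally a non-whitespace character, then exactly 2 of a digit (captured as 'key').
`re.search` tries every starting position until one works.
The match spans [1:27] → 'AiJ50rr3i85--./=ZChfytmr13'.
Captured: group 1 = '-', group 2 = '-./=ZChfytmr13'.

'AiJ50rr3i85--./=ZChfytmr13'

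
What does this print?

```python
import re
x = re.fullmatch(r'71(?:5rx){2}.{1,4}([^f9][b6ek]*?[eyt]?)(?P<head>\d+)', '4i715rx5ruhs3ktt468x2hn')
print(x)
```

None

The pattern matches the literal '71', then the literal '5rx' repeated 2 times, then 1 to 4 of any character; then any character except [f9], then zero or more of one of [b6ek] (lazy), then optionally one of [eyt] (captured); then one or more of a digit (captured as 'head').
`re.fullmatch` is like wrapping the pattern in `^…$` (in single-line mode).
Here the string isn't matched end-to-end, so the call returns None.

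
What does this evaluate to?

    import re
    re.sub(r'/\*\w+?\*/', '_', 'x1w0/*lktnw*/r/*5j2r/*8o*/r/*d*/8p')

`sub` substitutes '_' at each match site.

'x1w0_r/*5j2r_r_8p'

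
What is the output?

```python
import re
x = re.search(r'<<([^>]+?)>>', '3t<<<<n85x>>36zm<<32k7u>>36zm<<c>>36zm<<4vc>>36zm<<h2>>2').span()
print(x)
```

`re.search` tries every starting position until one works.
The match spans [2:12] → '<<<<n85x>>'.
Captured: group 1 = '<<n85x'.

(2, 12)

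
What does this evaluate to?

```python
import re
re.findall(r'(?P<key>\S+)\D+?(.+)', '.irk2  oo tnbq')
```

Pattern: one or more of a non-whitespace character (captured as 'key'); then one or more of a non-digit (lazy); then one or more of any character (captured).
With the lazy modifier that quantifier settles for the fewest repetitions that let the rest of the pattern succeed (the atoms after it are unaffected and can still be greedy).
Scanning left to right: at [0:14] match '.irk2  oo tnbq', groups = ('.irk2', ' oo tnbq').
With 2 capturing groups, `findall` returns a 2-tuple per match.

[('.irk2', ' oo tnbq')]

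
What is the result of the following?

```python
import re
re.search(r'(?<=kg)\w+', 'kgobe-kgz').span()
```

(2, 5)

Because the assertion is zero-width, the text it checks is not consumed and won't appear in the result.
`re.search` scans for the first position where the pattern succeeds.
The match spans [2:5] → 'obe'.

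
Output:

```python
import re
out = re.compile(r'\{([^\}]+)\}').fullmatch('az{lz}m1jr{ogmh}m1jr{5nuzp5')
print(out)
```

`fullmatch` succeeds only if the pattern covers the string from start to end.
Here the pattern can't cover the whole string, so the call returns None.

None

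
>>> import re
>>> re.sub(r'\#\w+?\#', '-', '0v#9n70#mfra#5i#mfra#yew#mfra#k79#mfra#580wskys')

`sub` substitutes '-' at each match site.

'0v-mfra-mfra-mfra-mfra#580wskys'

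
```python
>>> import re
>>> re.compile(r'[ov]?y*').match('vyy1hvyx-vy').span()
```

(0, 3)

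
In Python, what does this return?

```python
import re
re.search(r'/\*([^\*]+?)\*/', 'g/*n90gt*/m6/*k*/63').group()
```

'/*n90gt*/'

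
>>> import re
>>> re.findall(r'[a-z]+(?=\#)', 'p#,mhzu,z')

['p']

Lookahead/lookbehind check context without consuming it, so the matched span excludes the asserted characters.
Scanning left to right: at [0:1] → 'p'.
Since nothing is captured, `findall` lists the 1 matched substring directly.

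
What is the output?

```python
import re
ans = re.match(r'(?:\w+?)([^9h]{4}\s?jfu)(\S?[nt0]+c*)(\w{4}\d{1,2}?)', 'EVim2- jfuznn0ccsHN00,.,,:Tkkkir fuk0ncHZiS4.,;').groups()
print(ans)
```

The pattern matches one or more of a word character (lazy) (non-capturing group); then exactly 4 of any character except [9h], then optionally whitespace, then the literal 'jfu' (captured); then optionally a non-whitespace character, then one or more of one of [nt0], then zero or more of the literal 'c' (captured); then exactly 4 of a word character, then 1 to 2 of a digit (lazy) (captured).
Lazy quantifiers expand one character at a time until the remainder of the pattern can match.
`re.match` won't scan ahead — the pattern has to work from the very first character.
The match spans [0:21] → 'EVim2- jfuznn0ccsHN00'.
Captured: group 1 = 'im2- jfu', group 2 = 'znn0cc', group 3 = 'sHN00'.

('im2- jfu', 'znn0cc', 'sHN00')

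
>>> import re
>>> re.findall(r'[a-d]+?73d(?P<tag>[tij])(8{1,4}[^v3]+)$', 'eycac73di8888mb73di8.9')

[('i', '8.9')]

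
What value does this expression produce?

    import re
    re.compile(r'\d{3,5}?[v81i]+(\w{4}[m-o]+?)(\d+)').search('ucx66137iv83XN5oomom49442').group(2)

The match spans [3:25] → '66137iv83XN5oomom49442'.
Captured: group 1 = '3XN5oomom', group 2 = '49442'.

'49442'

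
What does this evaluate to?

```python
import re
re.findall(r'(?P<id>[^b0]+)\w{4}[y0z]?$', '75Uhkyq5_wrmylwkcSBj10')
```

['75Uhkyq5_wrmylwkcS']

Because there's exactly one group, `findall` drops the full match and keeps group 1 from the one hit.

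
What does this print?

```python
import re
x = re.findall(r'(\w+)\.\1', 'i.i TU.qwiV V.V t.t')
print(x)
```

A backreference is literal: `\1` must see the identical characters the first group matched.
`findall` collects group 1 from each match (3 total).

['i', 'V', 't']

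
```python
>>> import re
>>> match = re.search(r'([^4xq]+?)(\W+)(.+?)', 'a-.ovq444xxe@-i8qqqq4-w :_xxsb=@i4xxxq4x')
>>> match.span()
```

(0, 4)

The pattern matches one or more of any character except [4xq] (lazy) (captured); then one or more of a non-word character (captured); then one or more of any character (lazy) (captured).
The match spans [0:4] → 'a-.o'.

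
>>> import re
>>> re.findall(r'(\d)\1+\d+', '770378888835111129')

['7']

`\1` is not a pattern — it's the concrete string captured by group 1, re-applied verbatim.
With a single group, `findall` returns only what that group captured — 1 item.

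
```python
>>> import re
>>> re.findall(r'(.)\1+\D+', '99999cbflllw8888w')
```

`\1` has to match the exact text group 1 already captured.
One capturing group, so `findall` returns just the captured substring from each match — 2 in all.

['9', '8']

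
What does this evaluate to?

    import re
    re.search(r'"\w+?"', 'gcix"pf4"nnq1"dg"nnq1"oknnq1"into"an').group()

The match spans [4:9] → '"pf4"'.

'"pf4"'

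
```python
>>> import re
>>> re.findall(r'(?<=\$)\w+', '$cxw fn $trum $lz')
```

The `(?=…)`/`(?<=…)` assertion just peeks at neighbouring text; it doesn't advance the match position.
Since nothing is captured, `findall` lists the 3 matched substrings directly.

['cxw', 'trum', 'lz']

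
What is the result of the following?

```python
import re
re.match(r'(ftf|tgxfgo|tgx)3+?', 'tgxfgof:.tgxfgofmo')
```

None

`re.match` won't scan ahead — the pattern has to work from the very first character.
Here the pattern fails at index 0, so the call returns None.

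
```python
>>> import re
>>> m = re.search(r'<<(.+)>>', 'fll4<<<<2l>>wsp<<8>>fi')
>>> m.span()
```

(4, 20)

The match spans [4:20] → '<<<<2l>>wsp<<8>>'.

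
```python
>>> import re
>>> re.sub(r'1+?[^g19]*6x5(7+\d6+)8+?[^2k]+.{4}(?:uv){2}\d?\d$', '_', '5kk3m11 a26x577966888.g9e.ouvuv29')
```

'5kk3m_'

This matches one or more of the literal '1' (lazy), then zero or more of any character except [g19], then the literal '6x5'; then one or more of a literal '7', then a digit, then one or more of the literal '6' (captured); then one or more of a literal '8' (lazy); then one or more of any character except [2k], then exactly 4 of any character; then the literal 'uv' repeated 2 times, then optionally a digit, then a digit; then anchored at the end.
Matches: at [5:33] → '11 a26x577966888.g9e.ouvuv29'.
`sub` substitutes '_' at each match site.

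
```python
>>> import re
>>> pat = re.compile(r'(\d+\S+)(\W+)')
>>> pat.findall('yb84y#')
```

2 groups means the one result is a tuple of 2 captured strings — 1 here.

[('84y', '#')]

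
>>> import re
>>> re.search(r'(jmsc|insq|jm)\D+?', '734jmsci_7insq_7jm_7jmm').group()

'jmsci'

Alternation isn't longest-match — the leftmost alternative that fits at this position is chosen.
The match spans [3:8] → 'jmsci'.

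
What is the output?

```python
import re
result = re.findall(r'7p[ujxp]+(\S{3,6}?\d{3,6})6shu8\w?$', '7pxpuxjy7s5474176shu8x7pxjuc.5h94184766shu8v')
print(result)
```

['c.5h9418476']

This matches the literal '7p', then one or more of one of [ujxp]; then 3 to 6 of a non-whitespace character (lazy), then 3 to 6 of a digit (captured); then the literal '6sh', then the literal 'u8', then optionally a word character; then anchored at the end.
With a single group, `findall` returns only what that group captured — 1 item.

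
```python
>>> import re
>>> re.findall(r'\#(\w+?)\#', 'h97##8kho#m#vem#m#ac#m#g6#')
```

['8kho', 'vem', 'ac', 'g6']

Scanning left to right: at [4:10] match '#8kho#', group 1 = '8kho'; at [11:16] match '#vem#', group 1 = 'vem'; at [17:21] match '#ac#', group 1 = 'ac'; at [22:26] match '#g6#', group 1 = 'g6'.
One capturing group, so `findall` returns just the captured substring from each match — 4 in all.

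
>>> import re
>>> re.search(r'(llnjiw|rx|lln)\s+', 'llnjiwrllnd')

None

`search` walks the string left to right and returns the first match it finds.
Here the pattern never matches, so the call returns None.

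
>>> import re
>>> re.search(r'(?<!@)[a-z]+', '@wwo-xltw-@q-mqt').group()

'wo'

`(?!…)`/`(?<!…)` only lets a position through if the neighbouring text does NOT match; no characters are consumed.
`re.search` scans for the first position where the pattern succeeds.
The match spans [2:4] → 'wo'.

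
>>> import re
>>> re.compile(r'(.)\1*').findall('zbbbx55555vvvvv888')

['z', 'b', 'x', '5', 'v', '8']

After group 1 captures some text, `\1` only succeeds where that same text appears again.
Matches: at [0:1] match 'z', group 1 = 'z'; at [1:4] match 'bbb', group 1 = 'b'; at [4:5] match 'x', group 1 = 'x'; at [5:10] match '55555', group 1 = '5'; at [10:15] match 'vvvvv', group 1 = 'v'; ….
Because there's exactly one group, `findall` drops the full match and keeps group 1 from each hit.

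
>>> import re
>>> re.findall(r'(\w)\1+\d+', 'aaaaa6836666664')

['a']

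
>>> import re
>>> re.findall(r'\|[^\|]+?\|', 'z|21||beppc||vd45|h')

['|21|', '|beppc|', '|vd45|']

No capturing groups, so `findall` returns the 3 full match strings.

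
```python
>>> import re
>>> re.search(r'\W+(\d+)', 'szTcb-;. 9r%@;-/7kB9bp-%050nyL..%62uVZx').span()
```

(5, 10)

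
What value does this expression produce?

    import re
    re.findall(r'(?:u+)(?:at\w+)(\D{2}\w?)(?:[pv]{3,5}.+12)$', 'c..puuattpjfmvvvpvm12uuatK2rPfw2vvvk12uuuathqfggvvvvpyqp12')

['vv']

`findall` collects group 1 from the one match (1 total).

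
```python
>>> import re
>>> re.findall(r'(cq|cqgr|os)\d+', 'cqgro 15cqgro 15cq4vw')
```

['cq']

Walking the string: at [16:19] match 'cq4', group 1 = 'cq'.
Because there's exactly one group, `findall` drops the full match and keeps group 1 from the one hit.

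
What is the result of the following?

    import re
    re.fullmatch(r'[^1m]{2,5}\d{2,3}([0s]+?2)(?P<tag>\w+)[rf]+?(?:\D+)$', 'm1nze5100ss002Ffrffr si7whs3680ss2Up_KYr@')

None

`re.fullmatch` is like wrapping the pattern in `^…$` (in single-line mode).
Here the pattern can't cover the whole string, so the call returns None.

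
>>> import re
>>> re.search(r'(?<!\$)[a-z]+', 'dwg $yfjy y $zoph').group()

Because the assertion is negative and zero-width, positions next to the forbidden text are skipped.
`search` walks the string left to right and returns the first match it finds.
The match spans [0:3] → 'dwg'.

'dwg'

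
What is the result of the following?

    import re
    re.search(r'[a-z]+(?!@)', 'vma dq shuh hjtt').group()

'vma'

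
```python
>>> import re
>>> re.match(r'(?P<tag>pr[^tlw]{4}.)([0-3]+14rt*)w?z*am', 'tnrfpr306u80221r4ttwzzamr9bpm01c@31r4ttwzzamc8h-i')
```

None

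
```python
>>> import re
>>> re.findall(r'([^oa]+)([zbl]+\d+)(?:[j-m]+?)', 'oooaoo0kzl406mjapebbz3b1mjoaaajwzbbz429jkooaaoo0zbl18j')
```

[('0kz', 'l406'), ('pebbz3', 'b1'), ('jwzbb', 'z429'), ('0zb', 'l18')]

The pattern matches one or more of any character except [oa] (captured); then one or more of one of [zbl], then one or more of a digit (captured); then one or more of a character in [j-m] (lazy) (non-capturing group).
Matches: at [6:14] match '0kzl406m', groups = ('0kz', 'l406'); at [16:25] match 'pebbz3b1m', groups = ('pebbz3', 'b1'); at [30:40] match 'jwzbbz429j', groups = ('jwzbb', 'z429'); at [47:54] match '0zbl18j', groups = ('0zb', 'l18').
With 2 capturing groups, `findall` returns a 2-tuple per match.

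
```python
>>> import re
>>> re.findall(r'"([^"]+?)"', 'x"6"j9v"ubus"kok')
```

One capturing group, so `findall` returns just the captured substring from each match — 2 in all.

['6', 'ubus']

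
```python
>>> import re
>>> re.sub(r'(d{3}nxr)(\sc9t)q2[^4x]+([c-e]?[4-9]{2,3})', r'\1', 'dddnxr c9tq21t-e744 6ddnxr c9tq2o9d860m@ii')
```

'dddnxr 6ddnxr c9tq2o9d860m@ii'

This matches exactly 3 of a literal 'd', then the literal 'nxr' (captured); then whitespace, then the literal 'c9t' (captured); then the literal 'q2', then one or more of any character except [4x]; then optionally a character in [c-e], then 2 to 3 of a character in [4-9] (captured).
Matches: at [0:19] → 'dddnxr c9tq21t-e744'.
`\1` in the replacement pulls in group 1's text for each match.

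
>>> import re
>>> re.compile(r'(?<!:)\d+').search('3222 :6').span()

The negative lookahead/lookbehind blocks any match where the forbidden context is present.
The match spans [0:4] → '3222'.

(0, 4)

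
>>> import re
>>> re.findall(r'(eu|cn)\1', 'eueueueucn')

['eu', 'eu']

After group 1 captures some text, `\1` only succeeds where that same text appears again.
`findall` collects group 1 from each match (2 total).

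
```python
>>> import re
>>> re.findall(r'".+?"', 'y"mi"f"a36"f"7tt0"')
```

A `+?`/`*?`/`{m,n}?` starts at its minimum and grows only as far as needed for what follows to match.
With no groups in the pattern, `findall` gives back each whole match — 3 here.

['"mi"', '"a36"', '"7tt0"']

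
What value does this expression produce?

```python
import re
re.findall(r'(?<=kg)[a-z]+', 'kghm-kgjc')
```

['hm', 'jc']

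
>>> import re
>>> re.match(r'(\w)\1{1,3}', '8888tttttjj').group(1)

'8'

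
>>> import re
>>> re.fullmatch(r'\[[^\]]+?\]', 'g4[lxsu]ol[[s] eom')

`fullmatch` succeeds only if the pattern covers the string from start to end.
Here the pattern can't cover the whole string, so the call returns None.

None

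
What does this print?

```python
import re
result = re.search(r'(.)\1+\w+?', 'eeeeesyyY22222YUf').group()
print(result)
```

eeeees

After group 1 captures some text, `\1` only succeeds where that same text appears again.
Unlike `match`, `search` isn't anchored — it looks for the pattern anywhere in the string.
The match spans [0:6] → 'eeeees'.
Captured: group 1 = 'e'.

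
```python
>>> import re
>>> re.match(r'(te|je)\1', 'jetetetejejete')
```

None

The backreference `\1` re-matches whatever the first group consumed, character for character.
With `match`, the pattern is implicitly anchored at the beginning.
Here position 0 doesn't satisfy it, so the call returns None.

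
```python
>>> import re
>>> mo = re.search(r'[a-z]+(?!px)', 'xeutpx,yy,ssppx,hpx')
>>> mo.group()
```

`(?!…)`/`(?<!…)` only lets a position through if the neighbouring text does NOT match; no characters are consumed.
The match spans [0:6] → 'xeutpx'.

'xeutpx'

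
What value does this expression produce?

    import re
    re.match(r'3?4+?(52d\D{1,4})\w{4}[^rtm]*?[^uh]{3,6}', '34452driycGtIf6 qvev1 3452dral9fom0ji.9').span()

(0, 20)

This matches optionally a literal '3', then one or more of the literal '4' (lazy); then the literal '52d', then 1 to 4 of a non-digit (captured); then exactly 4 of a word character, then zero or more of any character except [rtm] (lazy); then 3 to 6 of any character except [uh].
`re.match` won't scan ahead — the pattern has to work from the very first character.
The match spans [0:20] → '34452driycGtIf6 qvev'.
Captured: group 1 = '52driyc'.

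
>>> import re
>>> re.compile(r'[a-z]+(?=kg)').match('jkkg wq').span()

Lookahead/lookbehind check context without consuming it, so the matched span excludes the asserted characters.
`match` is anchored at position 0; if the pattern doesn't fit there, it returns None.
The match spans [0:2] → 'jk'.

(0, 2)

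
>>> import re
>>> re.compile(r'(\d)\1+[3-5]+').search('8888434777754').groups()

('8',)

The match spans [0:7] → '8888434'.
Captured: group 1 = '8'.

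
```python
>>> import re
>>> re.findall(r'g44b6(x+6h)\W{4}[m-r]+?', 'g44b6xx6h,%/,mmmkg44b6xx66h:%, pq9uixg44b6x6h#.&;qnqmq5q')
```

Because there's exactly one group, `findall` drops the full match and keeps group 1 from each hit.

['xx6h', 'x6h']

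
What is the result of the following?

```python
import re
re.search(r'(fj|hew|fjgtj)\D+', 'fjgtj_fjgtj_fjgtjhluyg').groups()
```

('fj',)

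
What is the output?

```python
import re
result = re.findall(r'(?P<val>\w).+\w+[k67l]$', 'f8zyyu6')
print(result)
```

['f']

The pattern matches a word character (captured as 'val'); then one or more of any character, then one or more of a word character, then one of [k67l]; then anchored at the end.
Scanning left to right: at [0:7] match 'f8zyyu6', group 1 = 'f'.
Because there's exactly one group, `findall` drops the full match and keeps group 1 from the one hit.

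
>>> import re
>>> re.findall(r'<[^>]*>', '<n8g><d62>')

['<n8g>', '<d62>']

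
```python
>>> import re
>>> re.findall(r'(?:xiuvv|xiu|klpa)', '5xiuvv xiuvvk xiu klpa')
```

The regex engine tests alternatives in the order written; an earlier branch that matches wins even if a later one would match more.
`findall` yields the raw match text (4 of them) because the pattern has no groups.

['xiuvv', 'xiuvv', 'xiu', 'klpa']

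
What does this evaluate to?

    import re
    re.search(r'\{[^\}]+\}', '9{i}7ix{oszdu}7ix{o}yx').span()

`search` walks the string left to right and returns the first match it finds.
The match spans [1:4] → '{i}'.

(1, 4)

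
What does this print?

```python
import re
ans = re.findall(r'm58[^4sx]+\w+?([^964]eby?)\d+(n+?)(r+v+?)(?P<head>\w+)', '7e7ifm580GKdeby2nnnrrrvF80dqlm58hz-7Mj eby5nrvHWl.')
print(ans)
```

[(' eby', 'n', 'rv', 'HWl')]

The pattern matches the literal 'm58', then one or more of any character except [4sx], then one or more of a word character (lazy); then any character except [964], then the literal 'eb', then optionally a literal 'y' (captured); then one or more of a digit; then one or more of a literal 'n' (lazy) (captured); then one or more of a literal 'r', then one or more of the literal 'v' (lazy) (captured); then one or more of a word character (captured as 'head').
Walking the string: at [5:49] match 'm580GKdeby2nnnrrrvF80dqlm58hz-7Mj eby5nrvHWl', groups = (' eby', 'n', 'rv', 'HWl').
4 groups means the one result is a tuple of 4 captured strings — 1 here.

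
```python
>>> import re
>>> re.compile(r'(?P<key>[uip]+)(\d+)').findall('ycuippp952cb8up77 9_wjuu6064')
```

[('uippp', '952'), ('up', '77'), ('uu', '6064')]

The pattern matches one or more of one of [uip] (captured as 'key'); then one or more of a digit (captured).
Walking the string: at [2:10] match 'uippp952', groups = ('uippp', '952'); at [13:17] match 'up77', groups = ('up', '77'); at [22:28] match 'uu6064', groups = ('uu', '6064').
2 groups means each result is a tuple of 2 captured strings — 3 here.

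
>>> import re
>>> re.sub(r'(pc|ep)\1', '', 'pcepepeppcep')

The backreference `\1` re-matches whatever the first group consumed, character for character.
Every occurrence is swapped for ''.

'pceppcep'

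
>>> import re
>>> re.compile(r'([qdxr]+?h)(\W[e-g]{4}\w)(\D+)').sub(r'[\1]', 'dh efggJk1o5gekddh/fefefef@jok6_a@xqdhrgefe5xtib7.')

'[dh]1o5gek[ddh]6_a@xqdhrgefe5xtib7.'

Pattern: one or more of one of [qdxr] (lazy), then the literal 'h' (captured); then a non-word character, then exactly 4 of a character in [e-g], then a word character (captured); then one or more of a non-digit (captured).
Each match is replaced using the text its own group 1 captured.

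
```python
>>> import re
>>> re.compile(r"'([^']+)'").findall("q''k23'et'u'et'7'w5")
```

One capturing group, so `findall` returns just the captured substring from each match — 3 in all.

['k23', 'u', '7']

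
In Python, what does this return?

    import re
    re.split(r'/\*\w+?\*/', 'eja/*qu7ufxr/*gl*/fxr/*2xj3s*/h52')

['eja/*qu7ufxr', 'fxr', 'h52']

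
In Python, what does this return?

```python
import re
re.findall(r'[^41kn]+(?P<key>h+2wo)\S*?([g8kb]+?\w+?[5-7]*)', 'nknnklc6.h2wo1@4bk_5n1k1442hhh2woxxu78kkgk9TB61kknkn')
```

[('h2wo', 'bk'), ('h2wo', '8k')]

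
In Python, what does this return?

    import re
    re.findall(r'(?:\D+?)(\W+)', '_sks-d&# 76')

['-', '&# ']

Because the quantifier is non-greedy, it stops expanding at the earliest point where the rest of the pattern can succeed.
With a single group, `findall` returns only what that group captured — 2 items.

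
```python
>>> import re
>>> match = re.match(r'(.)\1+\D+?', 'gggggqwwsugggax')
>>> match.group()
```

`re.match` only tries the pattern at the start of the string.
The match spans [0:6] → 'gggggq'.

'gggggq'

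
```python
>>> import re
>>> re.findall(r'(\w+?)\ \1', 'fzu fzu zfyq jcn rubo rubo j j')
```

['fzu', 'rubo', 'j']

`\1` has to match the exact text group 1 already captured.
With a single group, `findall` returns only what that group captured — 3 items.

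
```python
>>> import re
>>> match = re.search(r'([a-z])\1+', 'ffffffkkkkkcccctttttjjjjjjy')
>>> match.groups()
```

('f',)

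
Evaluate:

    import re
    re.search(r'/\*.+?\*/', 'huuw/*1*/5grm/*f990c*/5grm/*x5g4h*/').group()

`re.search` scans for the first position where the pattern succeeds.
The match spans [4:9] → '/*1*/'.

'/*1*/'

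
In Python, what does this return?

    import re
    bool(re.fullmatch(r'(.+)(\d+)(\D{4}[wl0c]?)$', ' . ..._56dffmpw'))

False

`re.fullmatch` is like wrapping the pattern in `^…$` (in single-line mode).
Here the pattern can't cover the whole string, so the call returns None, and `bool(None)` is False.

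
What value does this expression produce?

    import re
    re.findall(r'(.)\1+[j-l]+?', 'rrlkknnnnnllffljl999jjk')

['r', 'n', 'f', '9']

`\1` has to match the exact text group 1 already captured.
Walking the string: at [0:3] match 'rrl', group 1 = 'r'; at [5:11] match 'nnnnnl', group 1 = 'n'; at [12:15] match 'ffl', group 1 = 'f'; at [17:21] match '999j', group 1 = '9'.
With a single group, `findall` returns only what that group captured — 4 items.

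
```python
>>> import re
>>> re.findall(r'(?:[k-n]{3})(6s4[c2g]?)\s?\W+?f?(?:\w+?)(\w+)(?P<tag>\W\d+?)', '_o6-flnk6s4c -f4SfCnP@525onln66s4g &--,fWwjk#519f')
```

Multiple groups make `findall` return tuples — one 3-tuple for the one match.

[('6s4c', 'SfCnP', '@5')]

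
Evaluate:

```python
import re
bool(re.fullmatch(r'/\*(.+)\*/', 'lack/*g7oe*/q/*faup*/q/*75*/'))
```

False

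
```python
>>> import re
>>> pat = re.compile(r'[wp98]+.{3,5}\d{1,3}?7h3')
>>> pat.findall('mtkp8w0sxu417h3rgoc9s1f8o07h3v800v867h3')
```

['p8w0sxu417h3', '9s1f8o07h3', '800v867h3']

`findall` yields the raw match text (3 of them) because the pattern has no groups.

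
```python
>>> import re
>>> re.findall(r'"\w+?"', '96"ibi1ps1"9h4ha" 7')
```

Scanning left to right: at [2:11] → '"ibi1ps1"'.
Since nothing is captured, `findall` lists the 1 matched substring directly.

['"ibi1ps1"']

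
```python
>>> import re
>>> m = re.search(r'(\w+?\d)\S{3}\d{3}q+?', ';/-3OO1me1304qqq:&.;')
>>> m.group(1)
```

'3OO1'

Pattern: one or more of a word character (lazy), then a digit (captured); then exactly 3 of a non-whitespace character, then exactly 3 of a digit, then one or more of the literal 'q' (lazy).
The `?` after the quantifier makes it lazy — it takes as little as possible before letting the rest of the pattern try.
`re.search` scans for the first position where the pattern succeeds.
The match spans [3:14] → '3OO1me1304q'.
Captured: group 1 = '3OO1'.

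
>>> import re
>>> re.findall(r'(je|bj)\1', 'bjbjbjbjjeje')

A backreference is literal: `\1` must see the identical characters the first group matched.
Because there's exactly one group, `findall` drops the full match and keeps group 1 from each hit.

['bj', 'bj', 'je']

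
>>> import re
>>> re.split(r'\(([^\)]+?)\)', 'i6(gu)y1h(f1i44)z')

['i6', 'gu', 'y1h', 'f1i44', 'z']

Because the pattern has a capturing group, `split` also inserts each captured text between the pieces.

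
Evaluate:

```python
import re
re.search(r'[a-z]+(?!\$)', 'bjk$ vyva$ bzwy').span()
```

The negative lookahead/lookbehind blocks any match where the forbidden context is present.
`re.search` tries every starting position until one works.
The match spans [0:2] → 'bj'.

(0, 2)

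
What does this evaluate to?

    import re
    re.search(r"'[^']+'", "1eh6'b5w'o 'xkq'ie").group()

"'b5w'"

Unlike `match`, `search` isn't anchored — it looks for the pattern anywhere in the string.
The match spans [4:9] → "'b5w'".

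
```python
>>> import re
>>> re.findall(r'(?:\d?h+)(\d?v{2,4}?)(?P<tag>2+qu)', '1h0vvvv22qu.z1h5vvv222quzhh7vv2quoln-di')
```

[('0vvvv', '22qu'), ('5vvv', '222qu'), ('7vv', '2qu')]

The pattern matches optionally a digit, then one or more of a literal 'h' (non-capturing group); then optionally a digit, then 2 to 4 of a literal 'v' (lazy) (captured); then one or more of a literal '2', then the literal 'qu' (captured as 'tag').
Scanning left to right: at [0:11] match '1h0vvvv22qu', groups = ('0vvvv', '22qu'); at [13:24] match '1h5vvv222qu', groups = ('5vvv', '222qu'); at [25:33] match 'hh7vv2qu', groups = ('7vv', '2qu').
Multiple groups make `findall` return tuples — one 2-tuple for each match.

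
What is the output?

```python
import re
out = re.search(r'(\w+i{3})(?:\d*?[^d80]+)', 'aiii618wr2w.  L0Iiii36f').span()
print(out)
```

This matches one or more of a word character, then exactly 3 of the literal 'i' (captured); then zero or more of a digit (lazy), then one or more of any character except [d80] (non-capturing group).
A non-greedy quantifier consumes as few characters as it can — just enough that the remainder of the pattern still matches from where it stops; whatever follows it matches normally.
Unlike `match`, `search` isn't anchored — it looks for the pattern anywhere in the string.
The match spans [0:6] → 'aiii61'.
Captured: group 1 = 'aiii'.

(0, 6)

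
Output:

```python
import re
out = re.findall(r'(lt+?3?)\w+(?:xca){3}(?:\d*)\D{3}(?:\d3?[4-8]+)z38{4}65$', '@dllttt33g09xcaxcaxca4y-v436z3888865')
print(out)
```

['lt']

Because the quantifier is non-greedy, it stops expanding at the earliest point where the rest of the pattern can succeed.
One capturing group, so `findall` returns just the captured substring from the one match — 1 in all.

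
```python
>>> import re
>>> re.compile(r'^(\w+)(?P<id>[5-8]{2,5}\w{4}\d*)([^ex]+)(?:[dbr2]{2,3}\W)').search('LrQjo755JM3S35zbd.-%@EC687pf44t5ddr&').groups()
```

This matches anchored at the start of the string; then one or more of a word character (captured); then 2 to 5 of a character in [5-8], then exactly 4 of a word character, then zero or more of a digit (captured as 'id'); then one or more of any character except [ex] (captured); then 2 to 3 of one of [dbr2], then a non-word character (non-capturing group).
`re.search` tries every starting position until one works.
The match spans [0:36] → 'LrQjo755JM3S35zbd.-%@EC687pf44t5ddr&'.
Captured: group 1 = 'LrQjo7', group 2 = '55JM3S35', group 3 = 'zbd.-%@EC687pf44t5d'.

('LrQjo7', '55JM3S35', 'zbd.-%@EC687pf44t5d')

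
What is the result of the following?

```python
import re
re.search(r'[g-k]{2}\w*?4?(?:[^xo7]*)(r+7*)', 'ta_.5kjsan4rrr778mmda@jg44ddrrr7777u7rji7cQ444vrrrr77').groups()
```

('r77',)

Pattern: exactly 2 of a character in [g-k], then zero or more of a word character (lazy), then optionally a literal '4'; then zero or more of any character except [xo7] (non-capturing group); then one or more of a literal 'r', then zero or more of a literal '7' (captured).
`re.search` tries every starting position until one works.
The match spans [5:16] → 'kjsan4rrr77'.
Captured: group 1 = 'r77'.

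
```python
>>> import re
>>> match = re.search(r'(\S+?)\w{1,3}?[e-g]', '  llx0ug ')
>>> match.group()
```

'llx0ug'

This matches one or more of a non-whitespace character (lazy) (captured); then 1 to 3 of a word character (lazy), then a character in [e-g].
The match spans [2:8] → 'llx0ug'.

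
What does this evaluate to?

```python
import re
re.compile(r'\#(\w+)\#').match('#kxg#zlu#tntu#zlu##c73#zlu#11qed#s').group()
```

'#kxg#'

`re.match` only tries the pattern at the start of the string.
The match spans [0:5] → '#kxg#'.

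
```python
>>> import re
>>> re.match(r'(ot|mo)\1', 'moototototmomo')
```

With `match`, the pattern is implicitly anchored at the beginning.
Here the string doesn't start with a match, so the call returns None.

None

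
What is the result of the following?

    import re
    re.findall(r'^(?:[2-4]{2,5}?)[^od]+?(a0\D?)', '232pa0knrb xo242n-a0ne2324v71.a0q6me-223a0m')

['a0k']

This matches anchored at the start of the string; then 2 to 5 of a character in [2-4] (lazy) (non-capturing group); then one or more of any character except [od] (lazy); then the literal 'a0', then optionally a non-digit (captured).
Walking the string: at [0:7] match '232pa0k', group 1 = 'a0k'.
Because there's exactly one group, `findall` drops the full match and keeps group 1 from the one hit.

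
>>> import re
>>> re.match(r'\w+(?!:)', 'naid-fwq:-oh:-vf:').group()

'naid'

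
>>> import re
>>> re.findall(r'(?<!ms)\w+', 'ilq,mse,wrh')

The negative lookahead/lookbehind blocks any match where the forbidden context is present.
No capturing groups, so `findall` returns the 3 full match strings.

['ilq', 'mse', 'wrh']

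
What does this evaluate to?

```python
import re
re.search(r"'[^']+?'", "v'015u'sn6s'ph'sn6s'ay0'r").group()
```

The match spans [1:7] → "'015u'".

"'015u'"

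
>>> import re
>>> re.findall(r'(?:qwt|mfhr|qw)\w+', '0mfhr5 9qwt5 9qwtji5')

['mfhr5', 'qwt5', 'qwtji5']

Scanning left to right: at [1:6] → 'mfhr5'; at [8:12] → 'qwt5'; at [14:20] → 'qwtji5'.
With no groups in the pattern, `findall` gives back each whole match — 3 here.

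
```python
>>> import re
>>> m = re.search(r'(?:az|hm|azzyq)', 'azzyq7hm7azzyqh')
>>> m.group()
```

Alternation isn't longest-match — the leftmost alternative that fits at this position is chosen.
`re.search` scans for the first position where the pattern succeeds.
The match spans [0:2] → 'az'.

'az'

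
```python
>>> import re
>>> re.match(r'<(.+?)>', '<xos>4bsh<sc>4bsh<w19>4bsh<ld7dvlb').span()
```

(0, 5)

With `match`, the pattern is implicitly anchored at the beginning.
The match spans [0:5] → '<xos>'.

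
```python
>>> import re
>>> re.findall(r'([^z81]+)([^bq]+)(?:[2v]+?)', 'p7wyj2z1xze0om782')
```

This matches one or more of any character except [z81] (captured); then one or more of any character except [bq] (captured); then one or more of one of [2v] (lazy) (non-capturing group).
Walking the string: at [0:17] match 'p7wyj2z1xze0om782', groups = ('p7wyj2', 'z1xze0om78').
Multiple groups make `findall` return tuples — one 2-tuple for the one match.

[('p7wyj2', 'z1xze0om78')]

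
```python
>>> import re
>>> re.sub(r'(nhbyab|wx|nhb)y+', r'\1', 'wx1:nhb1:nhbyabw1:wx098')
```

`\1` in the replacement pulls in group 1's text for each match.

'wx1:nhb1:nhbabw1:wx098'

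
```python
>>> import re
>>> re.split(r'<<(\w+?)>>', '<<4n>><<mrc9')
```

With a capturing group present, the delimiter's captured portion is kept in the result list.

['', '4n', '<<mrc9']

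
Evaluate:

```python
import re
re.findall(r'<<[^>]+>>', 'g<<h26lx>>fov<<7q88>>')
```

['<<h26lx>>', '<<7q88>>']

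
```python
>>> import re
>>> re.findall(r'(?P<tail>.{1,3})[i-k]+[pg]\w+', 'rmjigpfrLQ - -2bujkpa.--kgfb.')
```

Pattern: 1 to 3 of any character (captured as 'tail'); then one or more of a character in [i-k]; then one of [pg], then one or more of a word character.
Scanning left to right: at [0:10] match 'rmjigpfrLQ', group 1 = 'rmj'; at [14:21] match '2bujkpa', group 1 = '2bu'; at [21:28] match '.--kgfb', group 1 = '.--'.
With a single group, `findall` returns only what that group captured — 3 items.

['rmj', '2bu', '.--']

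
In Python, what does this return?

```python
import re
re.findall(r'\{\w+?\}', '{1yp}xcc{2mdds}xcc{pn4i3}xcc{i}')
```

['{1yp}', '{2mdds}', '{pn4i3}', '{i}']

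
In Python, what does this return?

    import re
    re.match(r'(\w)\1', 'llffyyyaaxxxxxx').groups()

('l',)

A backreference is literal: `\1` must see the identical characters the first group matched.
`match` is anchored at position 0; if the pattern doesn't fit there, it returns None.
The match spans [0:2] → 'll'.
Captured: group 1 = 'l'.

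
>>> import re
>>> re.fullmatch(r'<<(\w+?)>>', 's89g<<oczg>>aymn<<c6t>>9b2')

`re.fullmatch` requires the pattern to consume the entire string.
Here there's no way to consume every character, so the call returns None.

None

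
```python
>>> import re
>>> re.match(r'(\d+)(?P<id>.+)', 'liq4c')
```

`re.match` won't scan ahead — the pattern has to work from the very first character.
Here the pattern fails at index 0, so the call returns None.

None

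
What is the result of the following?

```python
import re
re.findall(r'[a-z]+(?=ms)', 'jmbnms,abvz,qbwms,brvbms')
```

Because the assertion is zero-width, the text it checks is not consumed and won't appear in the result.
Matches: at [0:4] → 'jmbn'; at [12:15] → 'qbw'; at [18:22] → 'brvb'.
`findall` yields the raw match text (3 of them) because the pattern has no groups.

['jmbn', 'qbw', 'brvb']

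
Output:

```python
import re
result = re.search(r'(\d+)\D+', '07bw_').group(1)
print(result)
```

07

Pattern: one or more of a digit (captured); then one or more of a non-digit.
`search` walks the string left to right and returns the first match it finds.
The match spans [0:5] → '07bw_'.
Captured: group 1 = '07'.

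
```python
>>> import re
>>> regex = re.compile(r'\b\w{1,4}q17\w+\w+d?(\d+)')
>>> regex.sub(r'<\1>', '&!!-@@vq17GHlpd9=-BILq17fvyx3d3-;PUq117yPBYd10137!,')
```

'&!!-@@<9>=-<3>-;PUq117yPBYd10137!,'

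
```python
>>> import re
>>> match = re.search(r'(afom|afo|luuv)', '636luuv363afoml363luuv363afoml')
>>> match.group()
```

The match spans [3:7] → 'luuv'.

'luuv'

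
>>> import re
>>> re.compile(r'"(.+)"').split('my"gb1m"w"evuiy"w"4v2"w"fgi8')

Matches to split on: at [2:24] → '"gb1m"w"evuiy"w"4v2"w"'.
With a capturing group present, the delimiter's captured portion is kept in the result list.

['my', 'gb1m"w"evuiy"w"4v2"w', 'fgi8']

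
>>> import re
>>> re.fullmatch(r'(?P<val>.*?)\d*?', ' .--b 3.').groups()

(' .--b 3.',)

The match spans [0:8] → ' .--b 3.'.
Captured: group 1 = ' .--b 3.'.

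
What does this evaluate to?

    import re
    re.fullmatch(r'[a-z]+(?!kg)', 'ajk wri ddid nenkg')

None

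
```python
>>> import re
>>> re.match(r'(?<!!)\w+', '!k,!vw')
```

None

The negative lookaround is zero-width — it rules out positions where the adjacent text would match, without consuming anything.
`re.match` only tries the pattern at the start of the string.
Here the pattern fails at index 0, so the call returns None.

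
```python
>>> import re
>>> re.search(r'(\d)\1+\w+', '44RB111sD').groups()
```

The match spans [0:9] → '44RB111sD'.
Captured: group 1 = '4'.

('4',)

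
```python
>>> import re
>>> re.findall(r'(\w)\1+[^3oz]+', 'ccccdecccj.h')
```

['c']

The backreference `\1` re-matches whatever the first group consumed, character for character.
Scanning left to right: at [0:12] match 'ccccdecccj.h', group 1 = 'c'.
With a single group, `findall` returns only what that group captured — 1 item.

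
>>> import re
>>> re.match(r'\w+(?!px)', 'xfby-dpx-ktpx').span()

(0, 4)

`re.match` only tries the pattern at the start of the string.
The match spans [0:4] → 'xfby'.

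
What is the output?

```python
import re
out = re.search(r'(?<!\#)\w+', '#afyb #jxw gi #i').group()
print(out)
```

fyb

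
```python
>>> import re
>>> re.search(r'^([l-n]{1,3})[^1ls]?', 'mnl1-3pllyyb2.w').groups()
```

('mnl',)

The match spans [0:3] → 'mnl'.
Captured: group 1 = 'mnl'.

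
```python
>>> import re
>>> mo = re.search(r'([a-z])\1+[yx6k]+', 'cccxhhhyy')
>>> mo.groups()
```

('c',)

The match spans [0:4] → 'cccx'.
Captured: group 1 = 'c'.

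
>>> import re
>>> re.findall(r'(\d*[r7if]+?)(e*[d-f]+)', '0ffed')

[('0f', 'fed')]

The `?` after the quantifier makes it lazy — it takes as little as possible before letting the rest of the pattern try.
`findall` packs the 2 group values into a tuple for every match.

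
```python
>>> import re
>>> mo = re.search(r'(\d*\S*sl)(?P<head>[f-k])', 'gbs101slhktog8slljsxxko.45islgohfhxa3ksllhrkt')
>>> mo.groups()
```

The match spans [0:30] → 'gbs101slhktog8slljsxxko.45islg'.
Captured: group 1 = 'gbs101slhktog8slljsxxko.45isl', group 2 = 'g'.

('gbs101slhktog8slljsxxko.45isl', 'g')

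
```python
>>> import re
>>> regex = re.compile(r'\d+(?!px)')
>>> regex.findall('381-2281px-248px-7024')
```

A negative assertion filters positions out without eating any characters.
Walking the string: at [0:3] → '381'; at [4:7] → '228'; at [11:13] → '24'; at [17:21] → '7024'.
No capturing groups, so `findall` returns the 4 full match strings.

['381', '228', '24', '7024']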